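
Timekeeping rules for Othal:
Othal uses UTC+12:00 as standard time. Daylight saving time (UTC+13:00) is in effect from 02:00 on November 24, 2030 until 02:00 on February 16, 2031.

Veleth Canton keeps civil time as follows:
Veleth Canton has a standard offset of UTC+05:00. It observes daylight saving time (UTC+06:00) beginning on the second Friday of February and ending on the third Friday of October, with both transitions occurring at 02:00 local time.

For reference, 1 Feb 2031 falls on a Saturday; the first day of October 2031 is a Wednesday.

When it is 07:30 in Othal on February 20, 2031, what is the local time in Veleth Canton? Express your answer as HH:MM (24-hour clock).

01:30

Daylight saving runs 24 November 2030 – 16 February 2031; February 20, 2031 is outside that window, so Othal is on standard time at UTC+12:00.
07:30 Othal − 12h = 19:30 UTC (rolling into the previous day, 19 February 2031).
1 February 2031 is a Saturday, so the first Friday is February 7 and the second is February 14.
1 October 2031 is a Wednesday, so the first Friday is October 3 and the third is October 17.
At the standard offset (UTC+05:00), 19:30 UTC + 5h = 00:30 Veleth Canton standard time (rolling into the next day, 20 February 2031).
The standard-time date in Veleth Canton, February 20, 2031, falls between 14 February and 17 October, so daylight saving is in effect and Veleth Canton is at UTC+06:00.
19:30 UTC + 6h = 01:30 Veleth Canton (rolling into the next day, 20 February 2031).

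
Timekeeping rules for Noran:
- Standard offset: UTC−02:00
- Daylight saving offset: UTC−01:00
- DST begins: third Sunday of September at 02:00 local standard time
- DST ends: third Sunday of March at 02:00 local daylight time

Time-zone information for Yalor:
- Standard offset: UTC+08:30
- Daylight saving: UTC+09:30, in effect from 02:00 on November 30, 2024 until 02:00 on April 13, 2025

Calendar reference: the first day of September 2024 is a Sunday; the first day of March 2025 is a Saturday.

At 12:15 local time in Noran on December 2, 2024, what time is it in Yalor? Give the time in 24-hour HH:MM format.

22:45

1 September 2024 is a Sunday, so the first Sunday is September 1 and the third is September 15.
1 March 2025 is a Saturday, so the first Sunday is March 2 and the third is March 16.
Daylight saving runs 15 September 2024 – 16 March 2025; December 2, 2024 is inside that window, so Noran is at UTC−01:00.
12:15 Noran + 1h = 13:15 UTC.
At the standard offset (UTC+08:30), 13:15 UTC + 8h30m = 21:45 Yalor standard time.
The standard-time date in Yalor, December 2, 2024, falls between 30 November 2024 and 13 April 2025, so daylight saving is in effect and Yalor is at UTC+09:30.
13:15 UTC + 9h30m = 22:45 Yalor.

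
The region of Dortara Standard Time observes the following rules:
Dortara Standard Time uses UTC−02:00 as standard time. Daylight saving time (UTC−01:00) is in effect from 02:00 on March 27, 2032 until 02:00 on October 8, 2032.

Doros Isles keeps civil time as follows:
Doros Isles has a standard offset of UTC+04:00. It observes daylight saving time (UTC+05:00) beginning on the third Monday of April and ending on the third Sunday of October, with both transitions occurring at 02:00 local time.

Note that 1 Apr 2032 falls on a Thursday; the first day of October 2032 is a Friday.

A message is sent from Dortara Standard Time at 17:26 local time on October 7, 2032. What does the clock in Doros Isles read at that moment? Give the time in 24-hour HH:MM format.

October 7, 2032 falls between 27 March and 8 October, so daylight saving is in effect and Dortara Standard Time is at UTC−01:00.
17:26 Dortara Standard Time + 1h = 18:26 UTC.
1 April 2032 is a Thursday, so the first Monday is April 5 and the third is April 19.
1 October 2032 is a Friday, so the first Sunday is October 3 and the third is October 17.
At the standard offset (UTC+04:00), 18:26 UTC + 4h = 22:26 Doros Isles standard time.
The standard-time date in Doros Isles, October 7, 2032, lies within the daylight-saving period (19 April – 17 October), so Doros Isles is on daylight time, UTC+05:00.
18:26 UTC + 5h = 23:26 Doros Isles.

23:26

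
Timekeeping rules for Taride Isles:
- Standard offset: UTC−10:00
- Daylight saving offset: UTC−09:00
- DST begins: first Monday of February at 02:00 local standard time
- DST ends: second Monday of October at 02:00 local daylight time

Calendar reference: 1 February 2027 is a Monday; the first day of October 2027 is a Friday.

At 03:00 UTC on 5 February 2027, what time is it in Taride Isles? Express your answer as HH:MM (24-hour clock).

1 February 2027 is a Monday, so the first Monday is February 1.
1 October 2027 is a Friday, so the first Monday is October 4 and the second is October 11.
At the standard offset (UTC−10:00), 03:00 UTC − 10h = 17:00 Taride Isles standard time (rolling into the previous day, 4 February 2027).
The standard-time date in Taride Isles, 4 February 2027, lies within the daylight-saving period (1 February – 11 October), so Taride Isles is on daylight time, UTC−09:00.
03:00 UTC − 9h = 18:00 local (rolling into the previous day, 4 February 2027).

18:00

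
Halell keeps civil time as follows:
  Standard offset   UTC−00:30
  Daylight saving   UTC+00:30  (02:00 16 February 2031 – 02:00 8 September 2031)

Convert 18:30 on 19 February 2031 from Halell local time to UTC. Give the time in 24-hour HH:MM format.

18:00

19 February 2031 lies within the daylight-saving period (16 February – 8 September), so Halell is on daylight time, UTC+00:30.
18:30 local − 0h30m = 18:00 UTC.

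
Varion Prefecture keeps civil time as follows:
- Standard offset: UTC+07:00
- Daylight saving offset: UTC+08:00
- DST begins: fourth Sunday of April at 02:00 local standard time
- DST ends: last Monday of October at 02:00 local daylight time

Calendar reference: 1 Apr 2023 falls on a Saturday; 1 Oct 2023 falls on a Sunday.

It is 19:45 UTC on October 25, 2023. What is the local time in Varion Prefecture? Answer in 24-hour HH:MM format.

03:45

1 April 2023 is a Saturday, so the first Sunday is April 2 and the fourth is April 23.
1 October 2023 is a Sunday, so Mondays fall on 2, 9, 16, 23, 30; the last is October 30.
At the standard offset (UTC+07:00), 19:45 UTC + 7h = 02:45 Varion Prefecture standard time (rolling into the next day, 26 October 2023).
The standard-time date in Varion Prefecture, October 26, 2023, lies within the daylight-saving period (23 April – 30 October), so Varion Prefecture is on daylight time, UTC+08:00.
19:45 UTC + 8h = 03:45 local (rolling into the next day, 26 October 2023).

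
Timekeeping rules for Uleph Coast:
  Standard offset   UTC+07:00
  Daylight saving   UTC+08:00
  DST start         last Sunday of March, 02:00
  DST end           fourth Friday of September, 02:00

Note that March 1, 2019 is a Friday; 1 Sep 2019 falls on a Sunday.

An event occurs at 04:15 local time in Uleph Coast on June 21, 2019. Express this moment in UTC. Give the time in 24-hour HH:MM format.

20:15

1 March 2019 is a Friday, so Sundays fall on 3, 10, 17, 24, 31; the last is March 31.
1 September 2019 is a Sunday, so the first Friday is September 6 and the fourth is September 27.
June 21, 2019 falls between 31 March and 27 September, so daylight saving is in effect and Uleph Coast is at UTC+08:00.
04:15 local − 8h = 20:15 UTC (rolling into the previous day, 20 June 2019).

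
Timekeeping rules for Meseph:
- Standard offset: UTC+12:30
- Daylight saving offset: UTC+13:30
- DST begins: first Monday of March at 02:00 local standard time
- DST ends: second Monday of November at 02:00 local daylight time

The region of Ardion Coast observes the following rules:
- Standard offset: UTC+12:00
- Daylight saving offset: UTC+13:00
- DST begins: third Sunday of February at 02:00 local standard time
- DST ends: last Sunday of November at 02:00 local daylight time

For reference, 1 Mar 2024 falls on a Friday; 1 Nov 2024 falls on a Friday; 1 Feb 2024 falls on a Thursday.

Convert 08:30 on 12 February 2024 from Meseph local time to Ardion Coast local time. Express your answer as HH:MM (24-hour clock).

1 March 2024 is a Friday, so the first Monday is March 4.
1 November 2024 is a Friday, so the first Monday is November 4 and the second is November 11.
Daylight saving runs 4 March – 11 November; 12 February 2024 is outside that window, so Meseph is on standard time at UTC+12:30.
08:30 Meseph − 12h30m = 20:00 UTC (rolling into the previous day, 11 February 2024).
1 February 2024 is a Thursday, so the first Sunday is February 4 and the third is February 18.
1 November 2024 is a Friday, so Sundays fall on 3, 10, 17, 24; the last is November 24.
At the standard offset (UTC+12:00), 20:00 UTC + 12h = 08:00 Ardion Coast standard time (rolling into the next day, 12 February 2024).
The standard-time date in Ardion Coast, 12 February 2024, does not fall between 18 February and 24 November, so daylight saving is not in effect and Ardion Coast is at UTC+12:00.
20:00 UTC + 12h = 08:00 Ardion Coast (rolling into the next day, 12 February 2024).

08:00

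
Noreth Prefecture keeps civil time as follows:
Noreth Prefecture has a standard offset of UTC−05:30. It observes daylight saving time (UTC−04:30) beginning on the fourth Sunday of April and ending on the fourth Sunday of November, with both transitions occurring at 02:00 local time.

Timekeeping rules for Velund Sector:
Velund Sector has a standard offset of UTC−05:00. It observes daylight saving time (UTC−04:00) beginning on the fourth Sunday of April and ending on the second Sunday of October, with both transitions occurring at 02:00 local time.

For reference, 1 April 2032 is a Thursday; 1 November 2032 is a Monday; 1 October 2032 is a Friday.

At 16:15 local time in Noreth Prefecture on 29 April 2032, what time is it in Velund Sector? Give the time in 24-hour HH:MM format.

1 April 2032 is a Thursday, so the first Sunday is April 4 and the fourth is April 25.
1 November 2032 is a Monday, so the first Sunday is November 7 and the fourth is November 28.
29 April 2032 falls between 25 April and 28 November, so daylight saving is in effect and Noreth Prefecture is at UTC−04:30.
16:15 Noreth Prefecture + 4h30m = 20:45 UTC.
1 April 2032 is a Thursday, so the first Sunday is April 4 and the fourth is April 25.
1 October 2032 is a Friday, so the first Sunday is October 3 and the second is October 10.
At the standard offset (UTC−05:00), 20:45 UTC − 5h = 15:45 Velund Sector standard time.
The standard-time date in Velund Sector, 29 April 2032, lies within the daylight-saving period (25 April – 10 October), so Velund Sector is on daylight time, UTC−04:00.
20:45 UTC − 4h = 16:45 Velund Sector.

16:45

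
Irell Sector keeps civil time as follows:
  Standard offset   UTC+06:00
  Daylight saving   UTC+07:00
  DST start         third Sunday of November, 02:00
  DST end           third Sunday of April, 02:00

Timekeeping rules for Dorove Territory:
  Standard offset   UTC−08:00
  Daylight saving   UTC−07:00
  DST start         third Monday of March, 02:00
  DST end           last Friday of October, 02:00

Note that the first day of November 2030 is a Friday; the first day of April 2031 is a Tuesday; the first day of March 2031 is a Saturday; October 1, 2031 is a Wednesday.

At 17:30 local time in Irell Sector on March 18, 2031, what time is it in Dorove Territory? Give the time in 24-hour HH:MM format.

03:30

1 November 2030 is a Friday, so the first Sunday is November 3 and the third is November 17.
1 April 2031 is a Tuesday, so the first Sunday is April 6 and the third is April 20.
Daylight saving runs 17 November 2030 – 20 April 2031; March 18, 2031 is inside that window, so Irell Sector is at UTC+07:00.
17:30 Irell Sector − 7h = 10:30 UTC.
1 March 2031 is a Saturday, so the first Monday is March 3 and the third is March 17.
1 October 2031 is a Wednesday, so Fridays fall on 3, 10, 17, 24, 31; the last is October 31.
At the standard offset (UTC−08:00), 10:30 UTC − 8h = 02:30 Dorove Territory standard time.
The standard-time date in Dorove Territory, March 18, 2031, falls between 17 March and 31 October, so daylight saving is in effect and Dorove Territory is at UTC−07:00.
10:30 UTC − 7h = 03:30 Dorove Territory.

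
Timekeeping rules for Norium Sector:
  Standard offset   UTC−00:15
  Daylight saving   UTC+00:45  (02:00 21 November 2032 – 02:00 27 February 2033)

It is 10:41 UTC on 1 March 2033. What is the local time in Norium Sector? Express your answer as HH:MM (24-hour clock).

At the standard offset (UTC−00:15), 10:41 UTC − 0h15m = 10:26 Norium Sector standard time.
The standard-time date in Norium Sector, 1 March 2033, is outside the daylight-saving period (21 November 2032 – 27 February 2033), so Norium Sector is on standard time, UTC−00:15.
10:41 UTC − 0h15m = 10:26 local.

10:26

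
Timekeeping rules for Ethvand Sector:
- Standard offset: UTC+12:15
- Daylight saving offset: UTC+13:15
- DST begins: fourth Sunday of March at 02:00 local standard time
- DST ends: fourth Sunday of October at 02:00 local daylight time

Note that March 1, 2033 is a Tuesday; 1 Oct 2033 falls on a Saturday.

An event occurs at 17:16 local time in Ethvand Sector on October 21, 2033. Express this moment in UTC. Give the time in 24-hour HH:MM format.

04:01

1 March 2033 is a Tuesday, so the first Sunday is March 6 and the fourth is March 27.
1 October 2033 is a Saturday, so the first Sunday is October 2 and the fourth is October 23.
Daylight saving runs 27 March – 23 October; October 21, 2033 is inside that window, so Ethvand Sector is at UTC+13:15.
17:16 local − 13h15m = 04:01 UTC.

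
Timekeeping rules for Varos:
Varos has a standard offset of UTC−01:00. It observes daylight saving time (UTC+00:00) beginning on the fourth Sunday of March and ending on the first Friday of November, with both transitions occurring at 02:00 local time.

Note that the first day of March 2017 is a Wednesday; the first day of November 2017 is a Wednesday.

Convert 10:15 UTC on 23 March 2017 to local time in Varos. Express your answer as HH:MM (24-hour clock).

1 March 2017 is a Wednesday, so the first Sunday is March 5 and the fourth is March 26.
1 November 2017 is a Wednesday, so the first Friday is November 3.
At the standard offset (UTC−01:00), 10:15 UTC − 1h = 09:15 Varos standard time.
The standard-time date in Varos, 23 March 2017, does not fall between 26 March and 3 November, so daylight saving is not in effect and Varos is at UTC−01:00.
10:15 UTC − 1h = 09:15 local.

09:15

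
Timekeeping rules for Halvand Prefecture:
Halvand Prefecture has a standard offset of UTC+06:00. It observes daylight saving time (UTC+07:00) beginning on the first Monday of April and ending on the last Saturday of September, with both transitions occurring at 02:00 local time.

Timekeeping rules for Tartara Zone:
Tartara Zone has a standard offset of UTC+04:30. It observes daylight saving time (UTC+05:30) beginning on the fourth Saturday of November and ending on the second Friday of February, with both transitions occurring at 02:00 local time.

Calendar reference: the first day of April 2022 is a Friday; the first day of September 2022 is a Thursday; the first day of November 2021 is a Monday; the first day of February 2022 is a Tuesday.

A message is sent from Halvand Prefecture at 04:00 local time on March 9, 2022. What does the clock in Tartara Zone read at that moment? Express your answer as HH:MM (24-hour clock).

1 April 2022 is a Friday, so the first Monday is April 4.
1 September 2022 is a Thursday, so Saturdays fall on 3, 10, 17, 24; the last is September 24.
March 9, 2022 does not fall between 4 April and 24 September, so daylight saving is not in effect and Halvand Prefecture is at UTC+06:00.
04:00 Halvand Prefecture − 6h = 22:00 UTC (rolling into the previous day, 8 March 2022).
1 November 2021 is a Monday, so the first Saturday is November 6 and the fourth is November 27.
1 February 2022 is a Tuesday, so the first Friday is February 4 and the second is February 11.
At the standard offset (UTC+04:30), 22:00 UTC + 4h30m = 02:30 Tartara Zone standard time (rolling into the next day, 9 March 2022).
The standard-time date in Tartara Zone, March 9, 2022, does not fall between 27 November 2021 and 11 February 2022, so daylight saving is not in effect and Tartara Zone is at UTC+04:30.
22:00 UTC + 4h30m = 02:30 Tartara Zone (rolling into the next day, 9 March 2022).

02:30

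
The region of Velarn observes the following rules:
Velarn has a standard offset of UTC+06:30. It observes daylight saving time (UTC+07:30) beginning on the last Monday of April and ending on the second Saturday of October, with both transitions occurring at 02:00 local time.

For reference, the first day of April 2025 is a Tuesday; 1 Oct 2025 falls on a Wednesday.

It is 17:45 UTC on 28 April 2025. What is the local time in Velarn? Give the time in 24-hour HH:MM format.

01:15

1 April 2025 is a Tuesday, so Mondays fall on 7, 14, 21, 28; the last is April 28.
1 October 2025 is a Wednesday, so the first Saturday is October 4 and the second is October 11.
At the standard offset (UTC+06:30), 17:45 UTC + 6h30m = 00:15 Velarn standard time (rolling into the next day, 29 April 2025).
The standard-time date in Velarn, 29 April 2025, falls between 28 April and 11 October, so daylight saving is in effect and Velarn is at UTC+07:30.
17:45 UTC + 7h30m = 01:15 local (rolling into the next day, 29 April 2025).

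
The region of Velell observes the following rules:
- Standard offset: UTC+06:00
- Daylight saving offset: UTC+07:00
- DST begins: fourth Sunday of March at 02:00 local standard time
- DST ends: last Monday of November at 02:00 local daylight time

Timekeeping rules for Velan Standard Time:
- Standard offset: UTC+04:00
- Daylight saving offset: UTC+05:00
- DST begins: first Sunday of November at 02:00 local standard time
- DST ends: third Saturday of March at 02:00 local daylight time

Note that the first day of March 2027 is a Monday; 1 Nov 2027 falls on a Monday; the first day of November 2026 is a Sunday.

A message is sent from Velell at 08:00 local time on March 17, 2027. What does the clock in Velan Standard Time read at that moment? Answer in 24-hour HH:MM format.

1 March 2027 is a Monday, so the first Sunday is March 7 and the fourth is March 28.
1 November 2027 is a Monday, so Mondays fall on 1, 8, 15, 22, 29; the last is November 29.
March 17, 2027 is outside the daylight-saving period (28 March – 29 November), so Velell is on standard time, UTC+06:00.
08:00 Velell − 6h = 02:00 UTC.
1 November 2026 is a Sunday, so the first Sunday is November 1.
1 March 2027 is a Monday, so the first Saturday is March 6 and the third is March 20.
At the standard offset (UTC+04:00), 02:00 UTC + 4h = 06:00 Velan Standard Time standard time.
The standard-time date in Velan Standard Time, March 17, 2027, falls between 1 November 2026 and 20 March 2027, so daylight saving is in effect and Velan Standard Time is at UTC+05:00.
02:00 UTC + 5h = 07:00 Velan Standard Time.

07:00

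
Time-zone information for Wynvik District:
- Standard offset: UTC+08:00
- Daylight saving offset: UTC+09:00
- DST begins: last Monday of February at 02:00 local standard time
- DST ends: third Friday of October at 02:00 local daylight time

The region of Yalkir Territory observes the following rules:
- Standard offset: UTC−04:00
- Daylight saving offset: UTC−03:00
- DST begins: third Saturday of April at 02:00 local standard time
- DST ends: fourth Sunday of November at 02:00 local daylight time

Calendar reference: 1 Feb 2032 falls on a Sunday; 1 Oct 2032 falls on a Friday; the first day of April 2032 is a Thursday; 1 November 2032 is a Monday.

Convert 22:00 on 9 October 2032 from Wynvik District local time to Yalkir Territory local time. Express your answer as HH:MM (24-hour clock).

10:00

1 February 2032 is a Sunday, so Mondays fall on 2, 9, 16, 23; the last is February 23.
1 October 2032 is a Friday, so the first Friday is October 1 and the third is October 15.
9 October 2032 falls between 23 February and 15 October, so daylight saving is in effect and Wynvik District is at UTC+09:00.
22:00 Wynvik District − 9h = 13:00 UTC.
1 April 2032 is a Thursday, so the first Saturday is April 3 and the third is April 17.
1 November 2032 is a Monday, so the first Sunday is November 7 and the fourth is November 28.
At the standard offset (UTC−04:00), 13:00 UTC − 4h = 09:00 Yalkir Territory standard time.
The standard-time date in Yalkir Territory, 9 October 2032, lies within the daylight-saving period (17 April – 28 November), so Yalkir Territory is on daylight time, UTC−03:00.
13:00 UTC − 3h = 10:00 Yalkir Territory.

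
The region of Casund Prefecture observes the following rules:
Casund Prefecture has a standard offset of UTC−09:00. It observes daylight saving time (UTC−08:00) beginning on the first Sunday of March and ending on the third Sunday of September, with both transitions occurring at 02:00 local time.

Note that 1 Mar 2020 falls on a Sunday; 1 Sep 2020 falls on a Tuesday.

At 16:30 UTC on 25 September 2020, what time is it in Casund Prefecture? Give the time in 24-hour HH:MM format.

1 March 2020 is a Sunday, so the first Sunday is March 1.
1 September 2020 is a Tuesday, so the first Sunday is September 6 and the third is September 20.
At the standard offset (UTC−09:00), 16:30 UTC − 9h = 07:30 Casund Prefecture standard time.
Daylight saving runs 1 March – 20 September; the standard-time date in Casund Prefecture, 25 September 2020, is outside that window, so Casund Prefecture is on standard time at UTC−09:00.
16:30 UTC − 9h = 07:30 local.

07:30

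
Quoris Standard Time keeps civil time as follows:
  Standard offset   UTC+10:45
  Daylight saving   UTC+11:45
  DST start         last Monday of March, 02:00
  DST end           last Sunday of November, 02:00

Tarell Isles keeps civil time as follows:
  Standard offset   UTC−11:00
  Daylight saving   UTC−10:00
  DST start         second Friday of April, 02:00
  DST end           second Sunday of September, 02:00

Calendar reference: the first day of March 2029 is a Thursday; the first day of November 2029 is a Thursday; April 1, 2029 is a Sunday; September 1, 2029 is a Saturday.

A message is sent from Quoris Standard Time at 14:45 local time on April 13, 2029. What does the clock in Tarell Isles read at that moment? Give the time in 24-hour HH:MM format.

1 March 2029 is a Thursday, so Mondays fall on 5, 12, 19, 26; the last is March 26.
1 November 2029 is a Thursday, so Sundays fall on 4, 11, 18, 25; the last is November 25.
April 13, 2029 falls between 26 March and 25 November, so daylight saving is in effect and Quoris Standard Time is at UTC+11:45.
14:45 Quoris Standard Time − 11h45m = 03:00 UTC.
1 April 2029 is a Sunday, so the first Friday is April 6 and the second is April 13.
1 September 2029 is a Saturday, so the first Sunday is September 2 and the second is September 9.
At the standard offset (UTC−11:00), 03:00 UTC − 11h = 16:00 Tarell Isles standard time (rolling into the previous day, 12 April 2029).
The standard-time date in Tarell Isles, April 12, 2029, does not fall between 13 April and 9 September, so daylight saving is not in effect and Tarell Isles is at UTC−11:00.
03:00 UTC − 11h = 16:00 Tarell Isles (rolling into the previous day, 12 April 2029).

16:00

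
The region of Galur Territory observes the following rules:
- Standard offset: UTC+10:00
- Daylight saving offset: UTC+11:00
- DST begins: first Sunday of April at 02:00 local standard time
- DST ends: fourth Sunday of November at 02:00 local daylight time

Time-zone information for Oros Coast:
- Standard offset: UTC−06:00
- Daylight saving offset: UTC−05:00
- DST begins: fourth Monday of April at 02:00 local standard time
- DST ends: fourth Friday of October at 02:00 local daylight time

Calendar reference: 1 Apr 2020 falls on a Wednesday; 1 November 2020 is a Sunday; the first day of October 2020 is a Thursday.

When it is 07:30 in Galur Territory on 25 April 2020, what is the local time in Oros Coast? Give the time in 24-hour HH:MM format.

14:30

1 April 2020 is a Wednesday, so the first Sunday is April 5.
1 November 2020 is a Sunday, so the first Sunday is November 1 and the fourth is November 22.
Daylight saving runs 5 April – 22 November; 25 April 2020 is inside that window, so Galur Territory is at UTC+11:00.
07:30 Galur Territory − 11h = 20:30 UTC (rolling into the previous day, 24 April 2020).
1 April 2020 is a Wednesday, so the first Monday is April 6 and the fourth is April 27.
1 October 2020 is a Thursday, so the first Friday is October 2 and the fourth is October 23.
At the standard offset (UTC−06:00), 20:30 UTC − 6h = 14:30 Oros Coast standard time.
The standard-time date in Oros Coast, 24 April 2020, is outside the daylight-saving period (27 April – 23 October), so Oros Coast is on standard time, UTC−06:00.
20:30 UTC − 6h = 14:30 Oros Coast.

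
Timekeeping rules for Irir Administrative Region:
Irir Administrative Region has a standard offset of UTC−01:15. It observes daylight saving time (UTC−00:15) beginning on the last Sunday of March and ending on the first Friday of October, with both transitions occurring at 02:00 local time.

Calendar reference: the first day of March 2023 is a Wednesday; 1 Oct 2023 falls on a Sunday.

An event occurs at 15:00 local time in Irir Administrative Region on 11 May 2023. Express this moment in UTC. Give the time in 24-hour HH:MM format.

15:15

1 March 2023 is a Wednesday, so Sundays fall on 5, 12, 19, 26; the last is March 26.
1 October 2023 is a Sunday, so the first Friday is October 6.
11 May 2023 lies within the daylight-saving period (26 March – 6 October), so Irir Administrative Region is on daylight time, UTC−00:15.
15:00 local + 0h15m = 15:15 UTC.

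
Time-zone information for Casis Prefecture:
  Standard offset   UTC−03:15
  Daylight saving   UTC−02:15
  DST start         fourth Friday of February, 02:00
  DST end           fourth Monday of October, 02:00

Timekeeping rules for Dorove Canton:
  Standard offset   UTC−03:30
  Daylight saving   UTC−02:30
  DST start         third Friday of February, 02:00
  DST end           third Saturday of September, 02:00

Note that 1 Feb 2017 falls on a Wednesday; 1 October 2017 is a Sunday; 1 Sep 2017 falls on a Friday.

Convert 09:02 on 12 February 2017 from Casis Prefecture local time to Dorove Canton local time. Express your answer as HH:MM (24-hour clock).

1 February 2017 is a Wednesday, so the first Friday is February 3 and the fourth is February 24.
1 October 2017 is a Sunday, so the first Monday is October 2 and the fourth is October 23.
12 February 2017 does not fall between 24 February and 23 October, so daylight saving is not in effect and Casis Prefecture is at UTC−03:15.
09:02 Casis Prefecture + 3h15m = 12:17 UTC.
1 February 2017 is a Wednesday, so the first Friday is February 3 and the third is February 17.
1 September 2017 is a Friday, so the first Saturday is September 2 and the third is September 16.
At the standard offset (UTC−03:30), 12:17 UTC − 3h30m = 08:47 Dorove Canton standard time.
The standard-time date in Dorove Canton, 12 February 2017, does not fall between 17 February and 16 September, so daylight saving is not in effect and Dorove Canton is at UTC−03:30.
12:17 UTC − 3h30m = 08:47 Dorove Canton.

08:47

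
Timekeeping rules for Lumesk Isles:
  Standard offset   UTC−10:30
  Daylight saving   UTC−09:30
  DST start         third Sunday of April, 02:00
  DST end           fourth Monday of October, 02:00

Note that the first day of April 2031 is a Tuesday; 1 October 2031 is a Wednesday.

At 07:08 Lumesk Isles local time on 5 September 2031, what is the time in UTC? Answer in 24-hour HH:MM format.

1 April 2031 is a Tuesday, so the first Sunday is April 6 and the third is April 20.
1 October 2031 is a Wednesday, so the first Monday is October 6 and the fourth is October 27.
5 September 2031 falls between 20 April and 27 October, so daylight saving is in effect and Lumesk Isles is at UTC−09:30.
07:08 local + 9h30m = 16:38 UTC.

16:38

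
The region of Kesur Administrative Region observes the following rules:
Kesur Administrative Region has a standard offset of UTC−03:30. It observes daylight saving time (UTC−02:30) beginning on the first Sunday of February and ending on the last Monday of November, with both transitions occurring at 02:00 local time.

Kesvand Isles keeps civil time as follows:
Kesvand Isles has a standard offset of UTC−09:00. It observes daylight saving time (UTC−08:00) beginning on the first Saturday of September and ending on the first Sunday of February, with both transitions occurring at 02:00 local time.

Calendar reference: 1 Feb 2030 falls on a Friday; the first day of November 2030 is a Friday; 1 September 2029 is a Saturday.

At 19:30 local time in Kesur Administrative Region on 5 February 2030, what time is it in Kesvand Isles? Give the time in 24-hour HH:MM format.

13:00

1 February 2030 is a Friday, so the first Sunday is February 3.
1 November 2030 is a Friday, so Mondays fall on 4, 11, 18, 25; the last is November 25.
Daylight saving runs 3 February – 25 November; 5 February 2030 is inside that window, so Kesur Administrative Region is at UTC−02:30.
19:30 Kesur Administrative Region + 2h30m = 22:00 UTC.
1 September 2029 is a Saturday, so the first Saturday is September 1.
1 February 2030 is a Friday, so the first Sunday is February 3.
At the standard offset (UTC−09:00), 22:00 UTC − 9h = 13:00 Kesvand Isles standard time.
Daylight saving runs 1 September 2029 – 3 February 2030; the standard-time date in Kesvand Isles, 5 February 2030, is outside that window, so Kesvand Isles is on standard time at UTC−09:00.
22:00 UTC − 9h = 13:00 Kesvand Isles.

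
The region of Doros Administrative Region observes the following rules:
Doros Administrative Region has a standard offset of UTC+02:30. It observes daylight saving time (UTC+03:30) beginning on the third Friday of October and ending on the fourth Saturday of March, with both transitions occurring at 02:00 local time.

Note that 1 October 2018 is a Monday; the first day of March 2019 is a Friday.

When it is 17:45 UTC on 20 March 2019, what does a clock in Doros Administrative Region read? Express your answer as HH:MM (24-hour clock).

21:15

1 October 2018 is a Monday, so the first Friday is October 5 and the third is October 19.
1 March 2019 is a Friday, so the first Saturday is March 2 and the fourth is March 23.
At the standard offset (UTC+02:30), 17:45 UTC + 2h30m = 20:15 Doros Administrative Region standard time.
The standard-time date in Doros Administrative Region, 20 March 2019, falls between 19 October 2018 and 23 March 2019, so daylight saving is in effect and Doros Administrative Region is at UTC+03:30.
17:45 UTC + 3h30m = 21:15 local.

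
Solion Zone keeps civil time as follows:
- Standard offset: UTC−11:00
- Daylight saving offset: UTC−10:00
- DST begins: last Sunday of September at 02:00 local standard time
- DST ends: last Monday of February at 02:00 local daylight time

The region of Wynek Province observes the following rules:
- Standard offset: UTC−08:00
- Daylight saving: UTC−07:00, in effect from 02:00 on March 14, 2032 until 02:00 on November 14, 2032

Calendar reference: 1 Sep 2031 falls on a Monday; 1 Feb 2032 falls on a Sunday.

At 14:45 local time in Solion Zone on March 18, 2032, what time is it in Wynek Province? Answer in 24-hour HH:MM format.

18:45

1 September 2031 is a Monday, so Sundays fall on 7, 14, 21, 28; the last is September 28.
1 February 2032 is a Sunday, so Mondays fall on 2, 9, 16, 23; the last is February 23.
March 18, 2032 is outside the daylight-saving period (28 September 2031 – 23 February 2032), so Solion Zone is on standard time, UTC−11:00.
14:45 Solion Zone + 11h = 01:45 UTC (rolling into the next day, 19 March 2032).
At the standard offset (UTC−08:00), 01:45 UTC − 8h = 17:45 Wynek Province standard time (rolling into the previous day, 18 March 2032).
Daylight saving runs 14 March – 14 November; the standard-time date in Wynek Province, March 18, 2032, is inside that window, so Wynek Province is at UTC−07:00.
01:45 UTC − 7h = 18:45 Wynek Province (rolling into the previous day, 18 March 2032).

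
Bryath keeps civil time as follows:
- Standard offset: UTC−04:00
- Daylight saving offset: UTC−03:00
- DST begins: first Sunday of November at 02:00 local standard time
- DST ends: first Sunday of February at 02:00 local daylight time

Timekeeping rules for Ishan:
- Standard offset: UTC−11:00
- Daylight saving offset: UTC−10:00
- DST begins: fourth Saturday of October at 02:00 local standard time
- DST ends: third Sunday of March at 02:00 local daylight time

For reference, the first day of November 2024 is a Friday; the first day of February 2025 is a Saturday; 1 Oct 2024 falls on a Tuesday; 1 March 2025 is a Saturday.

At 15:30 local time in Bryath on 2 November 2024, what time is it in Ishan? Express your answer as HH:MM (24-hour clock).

09:30

1 November 2024 is a Friday, so the first Sunday is November 3.
1 February 2025 is a Saturday, so the first Sunday is February 2.
2 November 2024 does not fall between 3 November 2024 and 2 February 2025, so daylight saving is not in effect and Bryath is at UTC−04:00.
15:30 Bryath + 4h = 19:30 UTC.
1 October 2024 is a Tuesday, so the first Saturday is October 5 and the fourth is October 26.
1 March 2025 is a Saturday, so the first Sunday is March 2 and the third is March 16.
At the standard offset (UTC−11:00), 19:30 UTC − 11h = 08:30 Ishan standard time.
The standard-time date in Ishan, 2 November 2024, falls between 26 October 2024 and 16 March 2025, so daylight saving is in effect and Ishan is at UTC−10:00.
19:30 UTC − 10h = 09:30 Ishan.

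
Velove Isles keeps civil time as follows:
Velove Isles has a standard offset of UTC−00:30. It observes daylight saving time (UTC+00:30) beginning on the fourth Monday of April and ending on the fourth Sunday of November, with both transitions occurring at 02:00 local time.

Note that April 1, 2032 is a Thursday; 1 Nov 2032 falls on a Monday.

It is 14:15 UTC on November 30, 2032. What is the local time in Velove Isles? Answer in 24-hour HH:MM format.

13:45

1 April 2032 is a Thursday, so the first Monday is April 5 and the fourth is April 26.
1 November 2032 is a Monday, so the first Sunday is November 7 and the fourth is November 28.
At the standard offset (UTC−00:30), 14:15 UTC − 0h30m = 13:45 Velove Isles standard time.
The standard-time date in Velove Isles, November 30, 2032, does not fall between 26 April and 28 November, so daylight saving is not in effect and Velove Isles is at UTC−00:30.
14:15 UTC − 0h30m = 13:45 local.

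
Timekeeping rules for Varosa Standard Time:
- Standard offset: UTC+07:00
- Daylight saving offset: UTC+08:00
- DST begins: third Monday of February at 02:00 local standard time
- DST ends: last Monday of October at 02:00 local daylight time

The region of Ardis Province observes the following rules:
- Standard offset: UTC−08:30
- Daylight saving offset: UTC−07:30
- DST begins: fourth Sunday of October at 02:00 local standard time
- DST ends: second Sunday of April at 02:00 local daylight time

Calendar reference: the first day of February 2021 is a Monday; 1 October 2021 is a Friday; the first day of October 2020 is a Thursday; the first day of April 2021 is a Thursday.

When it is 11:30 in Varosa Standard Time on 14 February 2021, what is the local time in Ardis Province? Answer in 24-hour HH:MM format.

1 February 2021 is a Monday, so the first Monday is February 1 and the third is February 15.
1 October 2021 is a Friday, so Mondays fall on 4, 11, 18, 25; the last is October 25.
14 February 2021 does not fall between 15 February and 25 October, so daylight saving is not in effect and Varosa Standard Time is at UTC+07:00.
11:30 Varosa Standard Time − 7h = 04:30 UTC.
1 October 2020 is a Thursday, so the first Sunday is October 4 and the fourth is October 25.
1 April 2021 is a Thursday, so the first Sunday is April 4 and the second is April 11.
At the standard offset (UTC−08:30), 04:30 UTC − 8h30m = 20:00 Ardis Province standard time (rolling into the previous day, 13 February 2021).
The standard-time date in Ardis Province, 13 February 2021, lies within the daylight-saving period (25 October 2020 – 11 April 2021), so Ardis Province is on daylight time, UTC−07:30.
04:30 UTC − 7h30m = 21:00 Ardis Province (rolling into the previous day, 13 February 2021).

21:00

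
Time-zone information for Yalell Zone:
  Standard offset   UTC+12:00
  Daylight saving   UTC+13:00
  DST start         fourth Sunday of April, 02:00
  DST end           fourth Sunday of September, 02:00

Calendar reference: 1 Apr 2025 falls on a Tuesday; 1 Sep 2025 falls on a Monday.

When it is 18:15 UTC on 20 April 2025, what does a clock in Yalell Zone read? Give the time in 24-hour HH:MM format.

1 April 2025 is a Tuesday, so the first Sunday is April 6 and the fourth is April 27.
1 September 2025 is a Monday, so the first Sunday is September 7 and the fourth is September 28.
At the standard offset (UTC+12:00), 18:15 UTC + 12h = 06:15 Yalell Zone standard time (rolling into the next day, 21 April 2025).
The standard-time date in Yalell Zone, 21 April 2025, does not fall between 27 April and 28 September, so daylight saving is not in effect and Yalell Zone is at UTC+12:00.
18:15 UTC + 12h = 06:15 local (rolling into the next day, 21 April 2025).

06:15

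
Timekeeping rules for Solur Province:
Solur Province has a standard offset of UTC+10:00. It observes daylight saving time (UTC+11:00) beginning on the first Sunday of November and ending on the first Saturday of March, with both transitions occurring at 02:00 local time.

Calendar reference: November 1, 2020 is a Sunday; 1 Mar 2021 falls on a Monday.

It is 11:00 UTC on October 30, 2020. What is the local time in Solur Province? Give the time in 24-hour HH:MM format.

1 November 2020 is a Sunday, so the first Sunday is November 1.
1 March 2021 is a Monday, so the first Saturday is March 6.
At the standard offset (UTC+10:00), 11:00 UTC + 10h = 21:00 Solur Province standard time.
Daylight saving runs 1 November 2020 – 6 March 2021; the standard-time date in Solur Province, October 30, 2020, is outside that window, so Solur Province is on standard time at UTC+10:00.
11:00 UTC + 10h = 21:00 local.

21:00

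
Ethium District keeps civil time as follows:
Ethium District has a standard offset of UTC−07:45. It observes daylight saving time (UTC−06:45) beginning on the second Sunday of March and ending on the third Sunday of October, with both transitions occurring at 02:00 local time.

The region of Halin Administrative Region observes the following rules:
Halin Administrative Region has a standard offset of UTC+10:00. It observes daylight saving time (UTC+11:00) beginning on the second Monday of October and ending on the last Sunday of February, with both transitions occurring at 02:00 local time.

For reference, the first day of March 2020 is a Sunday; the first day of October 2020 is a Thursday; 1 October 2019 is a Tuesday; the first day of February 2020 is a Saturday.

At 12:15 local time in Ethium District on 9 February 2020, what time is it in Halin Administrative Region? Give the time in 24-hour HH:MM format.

07:00

1 March 2020 is a Sunday, so the first Sunday is March 1 and the second is March 8.
1 October 2020 is a Thursday, so the first Sunday is October 4 and the third is October 18.
9 February 2020 does not fall between 8 March and 18 October, so daylight saving is not in effect and Ethium District is at UTC−07:45.
12:15 Ethium District + 7h45m = 20:00 UTC.
1 October 2019 is a Tuesday, so the first Monday is October 7 and the second is October 14.
1 February 2020 is a Saturday, so Sundays fall on 2, 9, 16, 23; the last is February 23.
At the standard offset (UTC+10:00), 20:00 UTC + 10h = 06:00 Halin Administrative Region standard time (rolling into the next day, 10 February 2020).
The standard-time date in Halin Administrative Region, 10 February 2020, lies within the daylight-saving period (14 October 2019 – 23 February 2020), so Halin Administrative Region is on daylight time, UTC+11:00.
20:00 UTC + 11h = 07:00 Halin Administrative Region (rolling into the next day, 10 February 2020).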